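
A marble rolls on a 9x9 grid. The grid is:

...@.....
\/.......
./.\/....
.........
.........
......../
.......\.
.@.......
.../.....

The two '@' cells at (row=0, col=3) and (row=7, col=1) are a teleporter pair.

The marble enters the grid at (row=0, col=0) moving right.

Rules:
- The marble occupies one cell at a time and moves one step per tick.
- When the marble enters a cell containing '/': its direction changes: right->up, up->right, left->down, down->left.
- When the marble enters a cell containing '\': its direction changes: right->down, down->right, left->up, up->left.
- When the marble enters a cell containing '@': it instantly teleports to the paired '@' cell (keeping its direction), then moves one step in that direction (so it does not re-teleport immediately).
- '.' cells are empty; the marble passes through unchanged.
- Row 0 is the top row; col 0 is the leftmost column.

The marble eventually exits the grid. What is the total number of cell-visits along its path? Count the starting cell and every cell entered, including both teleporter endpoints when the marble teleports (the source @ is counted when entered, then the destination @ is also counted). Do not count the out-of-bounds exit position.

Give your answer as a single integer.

Step 1: enter (0,0), '.' pass, move right to (0,1)
Step 2: enter (0,1), '.' pass, move right to (0,2)
Step 3: enter (0,2), '.' pass, move right to (0,3)
Step 4: enter (0,3), '@' teleport (0,3)->(7,1), also enter (7,1), move right to (7,2)
Step 5: enter (7,2), '.' pass, move right to (7,3)
Step 6: enter (7,3), '.' pass, move right to (7,4)
Step 7: enter (7,4), '.' pass, move right to (7,5)
Step 8: enter (7,5), '.' pass, move right to (7,6)
Step 9: enter (7,6), '.' pass, move right to (7,7)
Step 10: enter (7,7), '.' pass, move right to (7,8)
Step 11: enter (7,8), '.' pass, move right to (7,9)
Step 12: at (7,9) — EXIT via right edge, pos 7
Path length (cell visits): 12

Answer: 12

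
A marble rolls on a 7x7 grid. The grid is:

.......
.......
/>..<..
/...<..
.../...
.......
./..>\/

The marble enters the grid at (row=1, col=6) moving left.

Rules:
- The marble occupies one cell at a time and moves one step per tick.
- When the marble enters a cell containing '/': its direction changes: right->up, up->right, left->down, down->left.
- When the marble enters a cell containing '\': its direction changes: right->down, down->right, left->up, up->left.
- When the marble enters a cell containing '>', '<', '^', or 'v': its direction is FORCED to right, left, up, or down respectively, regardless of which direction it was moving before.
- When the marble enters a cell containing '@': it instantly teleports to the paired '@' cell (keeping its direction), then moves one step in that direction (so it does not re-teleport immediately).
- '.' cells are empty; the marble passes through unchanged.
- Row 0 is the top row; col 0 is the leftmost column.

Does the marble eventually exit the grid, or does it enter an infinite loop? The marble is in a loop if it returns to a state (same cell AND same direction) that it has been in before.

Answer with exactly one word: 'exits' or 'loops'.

Step 1: enter (1,6), '.' pass, move left to (1,5)
Step 2: enter (1,5), '.' pass, move left to (1,4)
Step 3: enter (1,4), '.' pass, move left to (1,3)
Step 4: enter (1,3), '.' pass, move left to (1,2)
Step 5: enter (1,2), '.' pass, move left to (1,1)
Step 6: enter (1,1), '.' pass, move left to (1,0)
Step 7: enter (1,0), '.' pass, move left to (1,-1)
Step 8: at (1,-1) — EXIT via left edge, pos 1

Answer: exits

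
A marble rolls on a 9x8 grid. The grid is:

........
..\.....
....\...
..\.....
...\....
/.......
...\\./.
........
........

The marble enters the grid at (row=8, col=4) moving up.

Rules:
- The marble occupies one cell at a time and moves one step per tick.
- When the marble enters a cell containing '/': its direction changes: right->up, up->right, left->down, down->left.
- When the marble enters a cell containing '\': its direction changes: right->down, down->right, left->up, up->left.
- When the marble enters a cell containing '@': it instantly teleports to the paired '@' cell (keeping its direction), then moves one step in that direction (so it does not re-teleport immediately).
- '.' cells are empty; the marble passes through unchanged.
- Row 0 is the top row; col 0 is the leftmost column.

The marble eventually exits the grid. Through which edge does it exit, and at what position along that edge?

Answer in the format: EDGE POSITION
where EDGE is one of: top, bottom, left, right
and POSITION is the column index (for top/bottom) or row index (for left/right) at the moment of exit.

Answer: left 4

Derivation:
Step 1: enter (8,4), '.' pass, move up to (7,4)
Step 2: enter (7,4), '.' pass, move up to (6,4)
Step 3: enter (6,4), '\' deflects up->left, move left to (6,3)
Step 4: enter (6,3), '\' deflects left->up, move up to (5,3)
Step 5: enter (5,3), '.' pass, move up to (4,3)
Step 6: enter (4,3), '\' deflects up->left, move left to (4,2)
Step 7: enter (4,2), '.' pass, move left to (4,1)
Step 8: enter (4,1), '.' pass, move left to (4,0)
Step 9: enter (4,0), '.' pass, move left to (4,-1)
Step 10: at (4,-1) — EXIT via left edge, pos 4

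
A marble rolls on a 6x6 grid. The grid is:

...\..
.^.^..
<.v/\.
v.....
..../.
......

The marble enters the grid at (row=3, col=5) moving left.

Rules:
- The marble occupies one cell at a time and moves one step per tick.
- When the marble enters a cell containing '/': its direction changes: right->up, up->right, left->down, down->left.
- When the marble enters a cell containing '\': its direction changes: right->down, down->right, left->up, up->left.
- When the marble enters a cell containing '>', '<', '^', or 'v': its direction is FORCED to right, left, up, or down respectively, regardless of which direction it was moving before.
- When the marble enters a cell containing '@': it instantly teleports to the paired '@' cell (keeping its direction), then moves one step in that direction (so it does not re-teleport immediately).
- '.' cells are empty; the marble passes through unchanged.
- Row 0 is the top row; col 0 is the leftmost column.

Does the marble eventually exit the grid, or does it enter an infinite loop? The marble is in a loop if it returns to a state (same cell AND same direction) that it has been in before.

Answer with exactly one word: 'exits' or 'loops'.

Answer: exits

Derivation:
Step 1: enter (3,5), '.' pass, move left to (3,4)
Step 2: enter (3,4), '.' pass, move left to (3,3)
Step 3: enter (3,3), '.' pass, move left to (3,2)
Step 4: enter (3,2), '.' pass, move left to (3,1)
Step 5: enter (3,1), '.' pass, move left to (3,0)
Step 6: enter (3,0), 'v' forces left->down, move down to (4,0)
Step 7: enter (4,0), '.' pass, move down to (5,0)
Step 8: enter (5,0), '.' pass, move down to (6,0)
Step 9: at (6,0) — EXIT via bottom edge, pos 0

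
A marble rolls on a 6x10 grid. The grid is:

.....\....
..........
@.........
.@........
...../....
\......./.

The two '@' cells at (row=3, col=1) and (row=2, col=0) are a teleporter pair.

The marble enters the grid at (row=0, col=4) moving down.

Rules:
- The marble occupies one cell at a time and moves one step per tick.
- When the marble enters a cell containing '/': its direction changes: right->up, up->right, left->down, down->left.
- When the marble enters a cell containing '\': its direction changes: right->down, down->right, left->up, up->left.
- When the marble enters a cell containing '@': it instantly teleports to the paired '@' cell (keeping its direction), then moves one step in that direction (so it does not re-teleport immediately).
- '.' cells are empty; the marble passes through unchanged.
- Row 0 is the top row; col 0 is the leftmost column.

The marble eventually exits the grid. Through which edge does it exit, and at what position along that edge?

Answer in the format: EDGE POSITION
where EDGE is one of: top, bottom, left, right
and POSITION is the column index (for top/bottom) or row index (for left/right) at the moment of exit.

Answer: bottom 4

Derivation:
Step 1: enter (0,4), '.' pass, move down to (1,4)
Step 2: enter (1,4), '.' pass, move down to (2,4)
Step 3: enter (2,4), '.' pass, move down to (3,4)
Step 4: enter (3,4), '.' pass, move down to (4,4)
Step 5: enter (4,4), '.' pass, move down to (5,4)
Step 6: enter (5,4), '.' pass, move down to (6,4)
Step 7: at (6,4) — EXIT via bottom edge, pos 4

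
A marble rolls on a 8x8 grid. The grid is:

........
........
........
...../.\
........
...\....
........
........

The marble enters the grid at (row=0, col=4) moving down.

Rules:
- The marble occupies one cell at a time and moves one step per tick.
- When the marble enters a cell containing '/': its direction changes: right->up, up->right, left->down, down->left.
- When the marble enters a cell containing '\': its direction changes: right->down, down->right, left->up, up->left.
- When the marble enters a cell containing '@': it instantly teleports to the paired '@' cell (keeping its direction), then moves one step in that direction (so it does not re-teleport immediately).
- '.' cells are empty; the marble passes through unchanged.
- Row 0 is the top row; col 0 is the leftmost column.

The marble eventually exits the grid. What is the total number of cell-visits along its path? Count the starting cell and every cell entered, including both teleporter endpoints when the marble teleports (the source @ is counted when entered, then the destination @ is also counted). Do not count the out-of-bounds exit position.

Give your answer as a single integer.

Step 1: enter (0,4), '.' pass, move down to (1,4)
Step 2: enter (1,4), '.' pass, move down to (2,4)
Step 3: enter (2,4), '.' pass, move down to (3,4)
Step 4: enter (3,4), '.' pass, move down to (4,4)
Step 5: enter (4,4), '.' pass, move down to (5,4)
Step 6: enter (5,4), '.' pass, move down to (6,4)
Step 7: enter (6,4), '.' pass, move down to (7,4)
Step 8: enter (7,4), '.' pass, move down to (8,4)
Step 9: at (8,4) — EXIT via bottom edge, pos 4
Path length (cell visits): 8

Answer: 8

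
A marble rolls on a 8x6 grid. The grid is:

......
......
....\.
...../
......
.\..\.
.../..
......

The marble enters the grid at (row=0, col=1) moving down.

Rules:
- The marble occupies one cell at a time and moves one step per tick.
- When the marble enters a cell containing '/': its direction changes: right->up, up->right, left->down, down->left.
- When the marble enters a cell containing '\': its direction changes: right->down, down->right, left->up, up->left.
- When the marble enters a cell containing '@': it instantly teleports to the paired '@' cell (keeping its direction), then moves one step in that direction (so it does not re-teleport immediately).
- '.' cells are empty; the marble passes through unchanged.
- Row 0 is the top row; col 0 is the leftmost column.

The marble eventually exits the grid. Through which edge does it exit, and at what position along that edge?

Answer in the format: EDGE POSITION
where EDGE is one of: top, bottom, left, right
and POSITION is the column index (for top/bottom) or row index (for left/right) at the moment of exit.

Step 1: enter (0,1), '.' pass, move down to (1,1)
Step 2: enter (1,1), '.' pass, move down to (2,1)
Step 3: enter (2,1), '.' pass, move down to (3,1)
Step 4: enter (3,1), '.' pass, move down to (4,1)
Step 5: enter (4,1), '.' pass, move down to (5,1)
Step 6: enter (5,1), '\' deflects down->right, move right to (5,2)
Step 7: enter (5,2), '.' pass, move right to (5,3)
Step 8: enter (5,3), '.' pass, move right to (5,4)
Step 9: enter (5,4), '\' deflects right->down, move down to (6,4)
Step 10: enter (6,4), '.' pass, move down to (7,4)
Step 11: enter (7,4), '.' pass, move down to (8,4)
Step 12: at (8,4) — EXIT via bottom edge, pos 4

Answer: bottom 4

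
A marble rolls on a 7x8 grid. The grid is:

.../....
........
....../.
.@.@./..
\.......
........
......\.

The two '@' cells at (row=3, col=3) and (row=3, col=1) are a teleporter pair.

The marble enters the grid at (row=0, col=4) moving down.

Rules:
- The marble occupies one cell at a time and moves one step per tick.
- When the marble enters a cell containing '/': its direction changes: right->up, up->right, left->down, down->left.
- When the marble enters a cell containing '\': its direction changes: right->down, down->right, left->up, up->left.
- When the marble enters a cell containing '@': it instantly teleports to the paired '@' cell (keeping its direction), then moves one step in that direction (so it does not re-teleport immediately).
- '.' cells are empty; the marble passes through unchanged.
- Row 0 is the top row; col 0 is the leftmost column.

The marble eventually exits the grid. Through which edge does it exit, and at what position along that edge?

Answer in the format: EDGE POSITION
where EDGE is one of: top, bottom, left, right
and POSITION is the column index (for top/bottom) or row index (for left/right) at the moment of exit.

Answer: bottom 4

Derivation:
Step 1: enter (0,4), '.' pass, move down to (1,4)
Step 2: enter (1,4), '.' pass, move down to (2,4)
Step 3: enter (2,4), '.' pass, move down to (3,4)
Step 4: enter (3,4), '.' pass, move down to (4,4)
Step 5: enter (4,4), '.' pass, move down to (5,4)
Step 6: enter (5,4), '.' pass, move down to (6,4)
Step 7: enter (6,4), '.' pass, move down to (7,4)
Step 8: at (7,4) — EXIT via bottom edge, pos 4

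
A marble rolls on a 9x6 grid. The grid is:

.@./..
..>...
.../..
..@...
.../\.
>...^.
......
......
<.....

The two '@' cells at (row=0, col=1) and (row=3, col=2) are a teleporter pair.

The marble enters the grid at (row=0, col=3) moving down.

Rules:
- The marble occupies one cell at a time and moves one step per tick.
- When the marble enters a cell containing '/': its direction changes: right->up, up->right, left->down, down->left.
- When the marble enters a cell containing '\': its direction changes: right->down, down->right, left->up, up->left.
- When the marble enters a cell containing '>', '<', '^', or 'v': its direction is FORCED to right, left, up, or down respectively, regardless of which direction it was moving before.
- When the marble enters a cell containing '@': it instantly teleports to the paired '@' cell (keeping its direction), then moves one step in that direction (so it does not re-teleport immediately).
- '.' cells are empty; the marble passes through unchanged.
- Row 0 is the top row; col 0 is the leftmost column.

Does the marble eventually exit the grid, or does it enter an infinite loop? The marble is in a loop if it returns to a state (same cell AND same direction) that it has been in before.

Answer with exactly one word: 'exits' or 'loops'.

Step 1: enter (0,3), '/' deflects down->left, move left to (0,2)
Step 2: enter (0,2), '.' pass, move left to (0,1)
Step 3: enter (0,1), '@' teleport (0,1)->(3,2), also enter (3,2), move left to (3,1)
Step 4: enter (3,1), '.' pass, move left to (3,0)
Step 5: enter (3,0), '.' pass, move left to (3,-1)
Step 6: at (3,-1) — EXIT via left edge, pos 3

Answer: exits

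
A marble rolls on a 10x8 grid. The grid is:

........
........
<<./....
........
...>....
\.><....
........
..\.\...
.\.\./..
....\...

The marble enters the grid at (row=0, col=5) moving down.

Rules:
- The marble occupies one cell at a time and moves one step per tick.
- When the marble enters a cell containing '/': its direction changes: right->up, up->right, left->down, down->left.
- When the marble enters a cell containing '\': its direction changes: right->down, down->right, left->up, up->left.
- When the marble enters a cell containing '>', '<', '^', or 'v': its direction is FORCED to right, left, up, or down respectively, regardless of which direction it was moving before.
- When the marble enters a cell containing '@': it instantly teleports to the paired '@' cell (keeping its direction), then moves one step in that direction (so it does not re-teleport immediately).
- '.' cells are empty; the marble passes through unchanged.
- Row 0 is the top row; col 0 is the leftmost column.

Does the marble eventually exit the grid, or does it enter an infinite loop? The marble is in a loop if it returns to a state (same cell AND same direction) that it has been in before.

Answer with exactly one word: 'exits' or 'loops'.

Step 1: enter (0,5), '.' pass, move down to (1,5)
Step 2: enter (1,5), '.' pass, move down to (2,5)
Step 3: enter (2,5), '.' pass, move down to (3,5)
Step 4: enter (3,5), '.' pass, move down to (4,5)
Step 5: enter (4,5), '.' pass, move down to (5,5)
Step 6: enter (5,5), '.' pass, move down to (6,5)
Step 7: enter (6,5), '.' pass, move down to (7,5)
Step 8: enter (7,5), '.' pass, move down to (8,5)
Step 9: enter (8,5), '/' deflects down->left, move left to (8,4)
Step 10: enter (8,4), '.' pass, move left to (8,3)
Step 11: enter (8,3), '\' deflects left->up, move up to (7,3)
Step 12: enter (7,3), '.' pass, move up to (6,3)
Step 13: enter (6,3), '.' pass, move up to (5,3)
Step 14: enter (5,3), '<' forces up->left, move left to (5,2)
Step 15: enter (5,2), '>' forces left->right, move right to (5,3)
Step 16: enter (5,3), '<' forces right->left, move left to (5,2)
Step 17: at (5,2) dir=left — LOOP DETECTED (seen before)

Answer: loops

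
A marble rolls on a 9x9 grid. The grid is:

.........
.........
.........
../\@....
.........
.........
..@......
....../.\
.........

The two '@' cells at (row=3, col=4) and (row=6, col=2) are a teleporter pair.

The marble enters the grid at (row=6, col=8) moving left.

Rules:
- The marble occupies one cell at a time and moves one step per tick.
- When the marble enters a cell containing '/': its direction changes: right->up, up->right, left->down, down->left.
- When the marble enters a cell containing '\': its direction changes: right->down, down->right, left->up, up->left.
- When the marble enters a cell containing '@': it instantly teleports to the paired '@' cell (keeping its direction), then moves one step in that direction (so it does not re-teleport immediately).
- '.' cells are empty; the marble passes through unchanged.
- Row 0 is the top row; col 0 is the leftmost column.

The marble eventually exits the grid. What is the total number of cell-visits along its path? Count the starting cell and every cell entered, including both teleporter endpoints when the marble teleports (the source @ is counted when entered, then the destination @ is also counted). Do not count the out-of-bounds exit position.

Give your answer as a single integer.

Answer: 12

Derivation:
Step 1: enter (6,8), '.' pass, move left to (6,7)
Step 2: enter (6,7), '.' pass, move left to (6,6)
Step 3: enter (6,6), '.' pass, move left to (6,5)
Step 4: enter (6,5), '.' pass, move left to (6,4)
Step 5: enter (6,4), '.' pass, move left to (6,3)
Step 6: enter (6,3), '.' pass, move left to (6,2)
Step 7: enter (6,2), '@' teleport (6,2)->(3,4), also enter (3,4), move left to (3,3)
Step 8: enter (3,3), '\' deflects left->up, move up to (2,3)
Step 9: enter (2,3), '.' pass, move up to (1,3)
Step 10: enter (1,3), '.' pass, move up to (0,3)
Step 11: enter (0,3), '.' pass, move up to (-1,3)
Step 12: at (-1,3) — EXIT via top edge, pos 3
Path length (cell visits): 12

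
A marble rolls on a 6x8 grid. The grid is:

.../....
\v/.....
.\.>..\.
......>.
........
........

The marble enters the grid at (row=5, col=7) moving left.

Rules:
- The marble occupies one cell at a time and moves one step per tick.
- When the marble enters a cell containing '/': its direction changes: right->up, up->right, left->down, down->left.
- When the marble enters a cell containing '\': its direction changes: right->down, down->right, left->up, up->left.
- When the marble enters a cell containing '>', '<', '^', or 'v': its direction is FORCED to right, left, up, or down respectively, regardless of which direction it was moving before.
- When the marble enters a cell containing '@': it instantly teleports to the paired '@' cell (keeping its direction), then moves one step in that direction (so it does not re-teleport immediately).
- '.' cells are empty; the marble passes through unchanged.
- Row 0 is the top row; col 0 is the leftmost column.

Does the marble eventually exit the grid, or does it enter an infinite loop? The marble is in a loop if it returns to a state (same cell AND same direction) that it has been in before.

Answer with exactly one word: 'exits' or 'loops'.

Step 1: enter (5,7), '.' pass, move left to (5,6)
Step 2: enter (5,6), '.' pass, move left to (5,5)
Step 3: enter (5,5), '.' pass, move left to (5,4)
Step 4: enter (5,4), '.' pass, move left to (5,3)
Step 5: enter (5,3), '.' pass, move left to (5,2)
Step 6: enter (5,2), '.' pass, move left to (5,1)
Step 7: enter (5,1), '.' pass, move left to (5,0)
Step 8: enter (5,0), '.' pass, move left to (5,-1)
Step 9: at (5,-1) — EXIT via left edge, pos 5

Answer: exits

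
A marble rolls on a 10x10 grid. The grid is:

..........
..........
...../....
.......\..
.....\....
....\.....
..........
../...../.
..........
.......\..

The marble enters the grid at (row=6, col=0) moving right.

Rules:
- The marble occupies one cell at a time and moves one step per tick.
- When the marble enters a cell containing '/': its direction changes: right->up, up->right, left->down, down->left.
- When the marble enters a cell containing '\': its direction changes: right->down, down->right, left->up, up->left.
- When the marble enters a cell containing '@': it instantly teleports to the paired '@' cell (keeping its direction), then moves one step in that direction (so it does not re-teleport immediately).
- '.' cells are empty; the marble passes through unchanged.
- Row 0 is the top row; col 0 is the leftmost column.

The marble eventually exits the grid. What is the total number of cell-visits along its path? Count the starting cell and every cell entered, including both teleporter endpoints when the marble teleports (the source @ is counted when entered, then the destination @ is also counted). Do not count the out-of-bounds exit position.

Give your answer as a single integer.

Answer: 10

Derivation:
Step 1: enter (6,0), '.' pass, move right to (6,1)
Step 2: enter (6,1), '.' pass, move right to (6,2)
Step 3: enter (6,2), '.' pass, move right to (6,3)
Step 4: enter (6,3), '.' pass, move right to (6,4)
Step 5: enter (6,4), '.' pass, move right to (6,5)
Step 6: enter (6,5), '.' pass, move right to (6,6)
Step 7: enter (6,6), '.' pass, move right to (6,7)
Step 8: enter (6,7), '.' pass, move right to (6,8)
Step 9: enter (6,8), '.' pass, move right to (6,9)
Step 10: enter (6,9), '.' pass, move right to (6,10)
Step 11: at (6,10) — EXIT via right edge, pos 6
Path length (cell visits): 10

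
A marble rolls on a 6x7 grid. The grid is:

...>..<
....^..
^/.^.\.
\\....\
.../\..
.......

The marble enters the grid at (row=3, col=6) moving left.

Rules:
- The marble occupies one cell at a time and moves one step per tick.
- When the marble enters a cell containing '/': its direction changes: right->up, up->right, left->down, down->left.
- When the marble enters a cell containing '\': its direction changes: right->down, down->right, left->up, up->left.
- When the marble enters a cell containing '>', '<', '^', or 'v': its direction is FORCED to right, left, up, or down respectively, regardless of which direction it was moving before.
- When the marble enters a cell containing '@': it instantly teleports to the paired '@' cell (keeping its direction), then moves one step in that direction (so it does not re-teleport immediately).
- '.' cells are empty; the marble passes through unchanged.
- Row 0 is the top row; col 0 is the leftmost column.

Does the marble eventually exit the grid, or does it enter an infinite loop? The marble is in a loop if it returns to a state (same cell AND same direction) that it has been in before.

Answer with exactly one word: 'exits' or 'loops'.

Step 1: enter (3,6), '\' deflects left->up, move up to (2,6)
Step 2: enter (2,6), '.' pass, move up to (1,6)
Step 3: enter (1,6), '.' pass, move up to (0,6)
Step 4: enter (0,6), '<' forces up->left, move left to (0,5)
Step 5: enter (0,5), '.' pass, move left to (0,4)
Step 6: enter (0,4), '.' pass, move left to (0,3)
Step 7: enter (0,3), '>' forces left->right, move right to (0,4)
Step 8: enter (0,4), '.' pass, move right to (0,5)
Step 9: enter (0,5), '.' pass, move right to (0,6)
Step 10: enter (0,6), '<' forces right->left, move left to (0,5)
Step 11: at (0,5) dir=left — LOOP DETECTED (seen before)

Answer: loops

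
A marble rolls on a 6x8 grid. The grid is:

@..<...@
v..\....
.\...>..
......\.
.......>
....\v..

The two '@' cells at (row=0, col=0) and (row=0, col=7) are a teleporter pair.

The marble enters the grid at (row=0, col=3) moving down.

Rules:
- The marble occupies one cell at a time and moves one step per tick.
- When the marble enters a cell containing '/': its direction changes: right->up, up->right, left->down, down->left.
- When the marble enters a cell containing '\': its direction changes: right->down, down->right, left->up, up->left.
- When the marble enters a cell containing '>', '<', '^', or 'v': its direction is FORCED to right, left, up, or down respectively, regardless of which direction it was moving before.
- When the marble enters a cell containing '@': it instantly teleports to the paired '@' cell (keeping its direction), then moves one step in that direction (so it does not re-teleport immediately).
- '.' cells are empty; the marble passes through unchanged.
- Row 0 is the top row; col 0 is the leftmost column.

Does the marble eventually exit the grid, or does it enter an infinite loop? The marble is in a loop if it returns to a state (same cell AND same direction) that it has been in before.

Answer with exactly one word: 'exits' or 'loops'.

Answer: loops

Derivation:
Step 1: enter (0,3), '<' forces down->left, move left to (0,2)
Step 2: enter (0,2), '.' pass, move left to (0,1)
Step 3: enter (0,1), '.' pass, move left to (0,0)
Step 4: enter (0,0), '@' teleport (0,0)->(0,7), also enter (0,7), move left to (0,6)
Step 5: enter (0,6), '.' pass, move left to (0,5)
Step 6: enter (0,5), '.' pass, move left to (0,4)
Step 7: enter (0,4), '.' pass, move left to (0,3)
Step 8: enter (0,3), '<' forces left->left, move left to (0,2)
Step 9: at (0,2) dir=left — LOOP DETECTED (seen before)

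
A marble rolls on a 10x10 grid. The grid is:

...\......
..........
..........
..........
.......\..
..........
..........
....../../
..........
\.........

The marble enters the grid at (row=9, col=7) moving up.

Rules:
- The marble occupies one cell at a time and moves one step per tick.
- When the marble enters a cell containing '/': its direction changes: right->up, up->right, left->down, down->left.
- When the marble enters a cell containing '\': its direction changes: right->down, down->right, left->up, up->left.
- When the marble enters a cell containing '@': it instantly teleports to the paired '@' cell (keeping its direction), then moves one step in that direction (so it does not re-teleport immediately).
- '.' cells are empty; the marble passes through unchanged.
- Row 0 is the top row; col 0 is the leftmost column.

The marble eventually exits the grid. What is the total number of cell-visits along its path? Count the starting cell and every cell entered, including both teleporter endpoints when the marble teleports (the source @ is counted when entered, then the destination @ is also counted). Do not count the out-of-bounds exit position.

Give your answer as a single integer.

Answer: 13

Derivation:
Step 1: enter (9,7), '.' pass, move up to (8,7)
Step 2: enter (8,7), '.' pass, move up to (7,7)
Step 3: enter (7,7), '.' pass, move up to (6,7)
Step 4: enter (6,7), '.' pass, move up to (5,7)
Step 5: enter (5,7), '.' pass, move up to (4,7)
Step 6: enter (4,7), '\' deflects up->left, move left to (4,6)
Step 7: enter (4,6), '.' pass, move left to (4,5)
Step 8: enter (4,5), '.' pass, move left to (4,4)
Step 9: enter (4,4), '.' pass, move left to (4,3)
Step 10: enter (4,3), '.' pass, move left to (4,2)
Step 11: enter (4,2), '.' pass, move left to (4,1)
Step 12: enter (4,1), '.' pass, move left to (4,0)
Step 13: enter (4,0), '.' pass, move left to (4,-1)
Step 14: at (4,-1) — EXIT via left edge, pos 4
Path length (cell visits): 13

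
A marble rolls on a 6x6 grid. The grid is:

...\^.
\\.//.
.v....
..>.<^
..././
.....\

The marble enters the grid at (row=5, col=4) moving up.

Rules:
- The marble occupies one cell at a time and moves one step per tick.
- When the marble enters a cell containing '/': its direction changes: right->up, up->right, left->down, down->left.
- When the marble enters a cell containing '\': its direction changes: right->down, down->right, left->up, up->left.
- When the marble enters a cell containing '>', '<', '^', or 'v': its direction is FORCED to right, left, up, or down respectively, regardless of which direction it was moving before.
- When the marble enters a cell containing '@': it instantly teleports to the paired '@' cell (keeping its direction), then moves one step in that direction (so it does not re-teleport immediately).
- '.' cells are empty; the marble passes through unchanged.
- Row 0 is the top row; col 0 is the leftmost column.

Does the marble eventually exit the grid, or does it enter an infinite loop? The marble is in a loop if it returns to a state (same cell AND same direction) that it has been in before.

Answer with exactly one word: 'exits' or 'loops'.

Answer: loops

Derivation:
Step 1: enter (5,4), '.' pass, move up to (4,4)
Step 2: enter (4,4), '.' pass, move up to (3,4)
Step 3: enter (3,4), '<' forces up->left, move left to (3,3)
Step 4: enter (3,3), '.' pass, move left to (3,2)
Step 5: enter (3,2), '>' forces left->right, move right to (3,3)
Step 6: enter (3,3), '.' pass, move right to (3,4)
Step 7: enter (3,4), '<' forces right->left, move left to (3,3)
Step 8: at (3,3) dir=left — LOOP DETECTED (seen before)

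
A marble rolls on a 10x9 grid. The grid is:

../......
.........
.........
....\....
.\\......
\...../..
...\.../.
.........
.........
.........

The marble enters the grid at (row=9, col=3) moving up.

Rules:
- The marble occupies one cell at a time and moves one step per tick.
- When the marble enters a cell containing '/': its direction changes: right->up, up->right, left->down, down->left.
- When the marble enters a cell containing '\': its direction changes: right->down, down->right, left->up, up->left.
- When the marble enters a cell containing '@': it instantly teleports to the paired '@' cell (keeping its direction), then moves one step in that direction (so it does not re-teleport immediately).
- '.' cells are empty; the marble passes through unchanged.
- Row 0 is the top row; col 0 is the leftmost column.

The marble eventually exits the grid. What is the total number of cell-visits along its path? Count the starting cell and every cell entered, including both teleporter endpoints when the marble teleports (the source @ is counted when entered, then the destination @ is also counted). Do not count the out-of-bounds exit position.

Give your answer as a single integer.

Step 1: enter (9,3), '.' pass, move up to (8,3)
Step 2: enter (8,3), '.' pass, move up to (7,3)
Step 3: enter (7,3), '.' pass, move up to (6,3)
Step 4: enter (6,3), '\' deflects up->left, move left to (6,2)
Step 5: enter (6,2), '.' pass, move left to (6,1)
Step 6: enter (6,1), '.' pass, move left to (6,0)
Step 7: enter (6,0), '.' pass, move left to (6,-1)
Step 8: at (6,-1) — EXIT via left edge, pos 6
Path length (cell visits): 7

Answer: 7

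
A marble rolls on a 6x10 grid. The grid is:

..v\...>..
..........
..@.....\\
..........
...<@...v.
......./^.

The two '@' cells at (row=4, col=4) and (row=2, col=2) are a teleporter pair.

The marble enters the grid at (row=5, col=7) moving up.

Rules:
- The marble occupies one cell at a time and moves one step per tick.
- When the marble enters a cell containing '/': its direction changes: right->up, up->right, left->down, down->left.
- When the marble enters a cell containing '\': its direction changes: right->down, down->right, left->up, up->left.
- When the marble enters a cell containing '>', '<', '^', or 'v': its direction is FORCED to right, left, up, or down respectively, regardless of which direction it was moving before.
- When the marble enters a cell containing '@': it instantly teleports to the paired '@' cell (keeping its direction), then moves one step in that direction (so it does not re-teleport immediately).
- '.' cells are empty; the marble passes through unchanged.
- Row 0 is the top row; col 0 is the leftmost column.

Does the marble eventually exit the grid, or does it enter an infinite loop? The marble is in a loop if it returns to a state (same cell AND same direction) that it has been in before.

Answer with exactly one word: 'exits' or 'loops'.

Answer: loops

Derivation:
Step 1: enter (5,7), '/' deflects up->right, move right to (5,8)
Step 2: enter (5,8), '^' forces right->up, move up to (4,8)
Step 3: enter (4,8), 'v' forces up->down, move down to (5,8)
Step 4: enter (5,8), '^' forces down->up, move up to (4,8)
Step 5: at (4,8) dir=up — LOOP DETECTED (seen before)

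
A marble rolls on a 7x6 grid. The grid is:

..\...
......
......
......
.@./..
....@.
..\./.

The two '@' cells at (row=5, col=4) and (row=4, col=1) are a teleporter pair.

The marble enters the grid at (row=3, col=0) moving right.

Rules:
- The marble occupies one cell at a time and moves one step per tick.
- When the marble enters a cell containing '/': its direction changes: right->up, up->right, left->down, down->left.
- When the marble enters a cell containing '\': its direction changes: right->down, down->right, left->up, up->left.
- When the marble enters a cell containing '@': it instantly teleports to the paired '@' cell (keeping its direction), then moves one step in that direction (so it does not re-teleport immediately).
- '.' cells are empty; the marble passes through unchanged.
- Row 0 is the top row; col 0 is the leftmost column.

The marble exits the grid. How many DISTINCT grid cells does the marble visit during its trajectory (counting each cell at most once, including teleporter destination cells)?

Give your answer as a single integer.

Answer: 6

Derivation:
Step 1: enter (3,0), '.' pass, move right to (3,1)
Step 2: enter (3,1), '.' pass, move right to (3,2)
Step 3: enter (3,2), '.' pass, move right to (3,3)
Step 4: enter (3,3), '.' pass, move right to (3,4)
Step 5: enter (3,4), '.' pass, move right to (3,5)
Step 6: enter (3,5), '.' pass, move right to (3,6)
Step 7: at (3,6) — EXIT via right edge, pos 3
Distinct cells visited: 6 (path length 6)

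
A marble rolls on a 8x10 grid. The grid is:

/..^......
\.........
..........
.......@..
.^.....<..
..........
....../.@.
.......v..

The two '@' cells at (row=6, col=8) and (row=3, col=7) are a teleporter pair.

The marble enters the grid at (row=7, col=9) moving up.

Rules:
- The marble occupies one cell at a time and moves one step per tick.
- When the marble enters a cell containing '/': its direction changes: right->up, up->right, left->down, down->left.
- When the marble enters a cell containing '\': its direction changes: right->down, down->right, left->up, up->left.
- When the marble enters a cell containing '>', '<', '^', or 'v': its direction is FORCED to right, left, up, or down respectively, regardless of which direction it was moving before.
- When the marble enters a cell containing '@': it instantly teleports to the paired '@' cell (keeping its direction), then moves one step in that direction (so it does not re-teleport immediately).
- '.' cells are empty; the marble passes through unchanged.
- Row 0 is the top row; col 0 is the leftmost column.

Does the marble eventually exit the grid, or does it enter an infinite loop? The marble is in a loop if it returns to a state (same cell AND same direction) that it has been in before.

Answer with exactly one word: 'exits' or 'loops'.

Answer: exits

Derivation:
Step 1: enter (7,9), '.' pass, move up to (6,9)
Step 2: enter (6,9), '.' pass, move up to (5,9)
Step 3: enter (5,9), '.' pass, move up to (4,9)
Step 4: enter (4,9), '.' pass, move up to (3,9)
Step 5: enter (3,9), '.' pass, move up to (2,9)
Step 6: enter (2,9), '.' pass, move up to (1,9)
Step 7: enter (1,9), '.' pass, move up to (0,9)
Step 8: enter (0,9), '.' pass, move up to (-1,9)
Step 9: at (-1,9) — EXIT via top edge, pos 9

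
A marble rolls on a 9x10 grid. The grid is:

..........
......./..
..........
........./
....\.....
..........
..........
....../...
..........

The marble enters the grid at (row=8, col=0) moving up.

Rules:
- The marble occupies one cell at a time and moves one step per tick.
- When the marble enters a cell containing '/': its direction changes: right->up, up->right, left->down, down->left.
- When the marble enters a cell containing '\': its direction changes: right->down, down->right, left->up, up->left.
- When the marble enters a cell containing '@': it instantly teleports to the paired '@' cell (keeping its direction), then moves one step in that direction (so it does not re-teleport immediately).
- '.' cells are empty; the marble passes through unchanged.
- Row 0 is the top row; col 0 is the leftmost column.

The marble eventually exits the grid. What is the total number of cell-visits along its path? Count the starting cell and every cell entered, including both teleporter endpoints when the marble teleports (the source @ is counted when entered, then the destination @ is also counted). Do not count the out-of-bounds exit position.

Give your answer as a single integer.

Answer: 9

Derivation:
Step 1: enter (8,0), '.' pass, move up to (7,0)
Step 2: enter (7,0), '.' pass, move up to (6,0)
Step 3: enter (6,0), '.' pass, move up to (5,0)
Step 4: enter (5,0), '.' pass, move up to (4,0)
Step 5: enter (4,0), '.' pass, move up to (3,0)
Step 6: enter (3,0), '.' pass, move up to (2,0)
Step 7: enter (2,0), '.' pass, move up to (1,0)
Step 8: enter (1,0), '.' pass, move up to (0,0)
Step 9: enter (0,0), '.' pass, move up to (-1,0)
Step 10: at (-1,0) — EXIT via top edge, pos 0
Path length (cell visits): 9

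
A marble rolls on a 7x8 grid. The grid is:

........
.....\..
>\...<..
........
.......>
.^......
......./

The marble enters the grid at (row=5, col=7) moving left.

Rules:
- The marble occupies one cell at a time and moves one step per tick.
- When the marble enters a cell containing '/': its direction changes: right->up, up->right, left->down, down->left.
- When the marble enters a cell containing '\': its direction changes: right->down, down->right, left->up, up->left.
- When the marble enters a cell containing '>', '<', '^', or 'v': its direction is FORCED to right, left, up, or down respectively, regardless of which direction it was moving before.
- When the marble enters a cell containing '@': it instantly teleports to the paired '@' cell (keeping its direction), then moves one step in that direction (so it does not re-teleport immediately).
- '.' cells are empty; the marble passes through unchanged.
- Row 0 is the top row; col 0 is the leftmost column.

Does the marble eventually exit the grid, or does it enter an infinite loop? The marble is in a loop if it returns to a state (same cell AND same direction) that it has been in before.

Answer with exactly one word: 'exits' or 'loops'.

Answer: loops

Derivation:
Step 1: enter (5,7), '.' pass, move left to (5,6)
Step 2: enter (5,6), '.' pass, move left to (5,5)
Step 3: enter (5,5), '.' pass, move left to (5,4)
Step 4: enter (5,4), '.' pass, move left to (5,3)
Step 5: enter (5,3), '.' pass, move left to (5,2)
Step 6: enter (5,2), '.' pass, move left to (5,1)
Step 7: enter (5,1), '^' forces left->up, move up to (4,1)
Step 8: enter (4,1), '.' pass, move up to (3,1)
Step 9: enter (3,1), '.' pass, move up to (2,1)
Step 10: enter (2,1), '\' deflects up->left, move left to (2,0)
Step 11: enter (2,0), '>' forces left->right, move right to (2,1)
Step 12: enter (2,1), '\' deflects right->down, move down to (3,1)
Step 13: enter (3,1), '.' pass, move down to (4,1)
Step 14: enter (4,1), '.' pass, move down to (5,1)
Step 15: enter (5,1), '^' forces down->up, move up to (4,1)
Step 16: at (4,1) dir=up — LOOP DETECTED (seen before)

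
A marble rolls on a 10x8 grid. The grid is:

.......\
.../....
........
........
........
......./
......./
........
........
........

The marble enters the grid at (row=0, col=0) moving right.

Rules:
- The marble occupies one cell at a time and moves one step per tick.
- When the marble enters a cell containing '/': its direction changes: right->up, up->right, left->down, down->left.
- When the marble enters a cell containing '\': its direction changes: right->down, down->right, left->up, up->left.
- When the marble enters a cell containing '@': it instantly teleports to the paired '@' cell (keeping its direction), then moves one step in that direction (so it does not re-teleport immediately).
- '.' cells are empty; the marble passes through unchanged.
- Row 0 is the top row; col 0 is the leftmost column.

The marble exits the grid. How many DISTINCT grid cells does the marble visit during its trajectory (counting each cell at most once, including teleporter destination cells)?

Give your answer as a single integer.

Answer: 20

Derivation:
Step 1: enter (0,0), '.' pass, move right to (0,1)
Step 2: enter (0,1), '.' pass, move right to (0,2)
Step 3: enter (0,2), '.' pass, move right to (0,3)
Step 4: enter (0,3), '.' pass, move right to (0,4)
Step 5: enter (0,4), '.' pass, move right to (0,5)
Step 6: enter (0,5), '.' pass, move right to (0,6)
Step 7: enter (0,6), '.' pass, move right to (0,7)
Step 8: enter (0,7), '\' deflects right->down, move down to (1,7)
Step 9: enter (1,7), '.' pass, move down to (2,7)
Step 10: enter (2,7), '.' pass, move down to (3,7)
Step 11: enter (3,7), '.' pass, move down to (4,7)
Step 12: enter (4,7), '.' pass, move down to (5,7)
Step 13: enter (5,7), '/' deflects down->left, move left to (5,6)
Step 14: enter (5,6), '.' pass, move left to (5,5)
Step 15: enter (5,5), '.' pass, move left to (5,4)
Step 16: enter (5,4), '.' pass, move left to (5,3)
Step 17: enter (5,3), '.' pass, move left to (5,2)
Step 18: enter (5,2), '.' pass, move left to (5,1)
Step 19: enter (5,1), '.' pass, move left to (5,0)
Step 20: enter (5,0), '.' pass, move left to (5,-1)
Step 21: at (5,-1) — EXIT via left edge, pos 5
Distinct cells visited: 20 (path length 20)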